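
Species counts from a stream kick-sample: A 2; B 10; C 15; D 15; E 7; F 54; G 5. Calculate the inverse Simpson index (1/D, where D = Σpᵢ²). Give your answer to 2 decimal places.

Total N = 2+10+15+15+7+54+5 = 108, so the proportions are 0.018519, 0.092593, 0.138889, 0.138889, 0.064815, 0.5, 0.046296 (working shown to 6 dp, full precision carried).
D = 0.018519² + 0.092593² + 0.138889² + 0.138889² + 0.064815² + 0.5² + 0.046296² = 0.000343 + 0.008573 + 0.019290 + 0.019290 + 0.004201 + 0.250000 + 0.002143 = 0.303841.
So 1/D = 3.2912, i.e. 3.29 to 2 decimal places.

3.29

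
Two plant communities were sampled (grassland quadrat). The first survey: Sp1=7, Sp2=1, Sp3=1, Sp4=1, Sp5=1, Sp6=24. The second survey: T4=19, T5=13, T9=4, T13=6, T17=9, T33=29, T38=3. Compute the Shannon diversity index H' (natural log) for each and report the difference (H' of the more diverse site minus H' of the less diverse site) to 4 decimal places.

0.7053

The first survey: N=35, proportions 0.2, 0.028571, 0.028571, 0.028571, 0.028571, 0.685714, giving H' = 0.986929 (working shown to 6 dp, full precision carried).
The second survey: N=83, proportions 0.228916, 0.156627, 0.048193, 0.072289, 0.108434, 0.349398, 0.036145, giving H' = 1.692252.
Difference = |0.986929 − 1.692252| = 0.705323, i.e. 0.7053 to 4 decimal places.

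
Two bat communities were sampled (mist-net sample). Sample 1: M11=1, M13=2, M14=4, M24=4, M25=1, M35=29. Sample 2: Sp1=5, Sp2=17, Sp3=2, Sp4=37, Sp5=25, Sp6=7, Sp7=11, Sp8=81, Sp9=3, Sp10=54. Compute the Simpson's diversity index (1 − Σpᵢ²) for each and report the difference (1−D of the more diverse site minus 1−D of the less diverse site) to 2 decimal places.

Sample 1: N=41, proportions 0.0244, 0.0488, 0.0976, 0.0976, 0.0244, 0.7073, giving 1−D = 0.4771 (working shown to 4 dp, full precision carried).
Sample 2: N=242, proportions 0.0207, 0.0702, 0.0083, 0.1529, 0.1033, 0.0289, 0.0455, 0.3347, 0.0124, 0.2231, giving 1−D = 0.7956.
Difference = |0.4771 − 0.7956| = 0.3185, i.e. 0.32 to 2 decimal places.

0.32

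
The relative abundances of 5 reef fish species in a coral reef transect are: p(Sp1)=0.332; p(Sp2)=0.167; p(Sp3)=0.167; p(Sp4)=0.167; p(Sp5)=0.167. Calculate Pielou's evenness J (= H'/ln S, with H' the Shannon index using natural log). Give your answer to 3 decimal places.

0.970

H' = −Σ pᵢ ln pᵢ = −((-0.36607) + (-0.29889) + (-0.29889) + (-0.29889) + (-0.29889)) = 1.56163 (working shown to 5 dp, full precision carried).
With S = 5 species, ln S = 1.60944, so J = 1.56163/1.60944 = 0.97030, i.e. 0.970 to 3 decimal places.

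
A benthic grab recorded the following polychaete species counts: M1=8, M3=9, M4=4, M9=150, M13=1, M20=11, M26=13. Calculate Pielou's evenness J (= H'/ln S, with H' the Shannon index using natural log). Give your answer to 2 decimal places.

0.48

Total N = 8+9+4+150+1+11+13 = 196, so the proportions are 0.0408, 0.0459, 0.0204, 0.7653, 0.0051, 0.0561, 0.0663 (working shown to 4 dp, full precision carried).
H' = −Σ pᵢ ln pᵢ = −((-0.1306) + (-0.1415) + (-0.0794) + (-0.2047) + (-0.0269) + (-0.1616) + (-0.1800)) = 0.9247.
With S = 7 species, ln S = 1.9459, so J = 0.9247/1.9459 = 0.4752, i.e. 0.48 to 2 decimal places.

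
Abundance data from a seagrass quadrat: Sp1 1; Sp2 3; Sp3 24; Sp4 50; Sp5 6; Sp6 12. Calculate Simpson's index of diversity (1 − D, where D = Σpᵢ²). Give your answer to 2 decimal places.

0.65

Total N = 1+3+24+50+6+12 = 96, so the proportions are 0.0104, 0.0312, 0.25, 0.5208, 0.0625, 0.125 (working shown to 4 dp, full precision carried).
D = 0.0104² + 0.0312² + 0.25² + 0.5208² + 0.0625² + 0.125² = 0.0001 + 0.0010 + 0.0625 + 0.2713 + 0.0039 + 0.0156 = 0.3544.
So 1 − D = 0.6456, i.e. 0.65 to 2 decimal places.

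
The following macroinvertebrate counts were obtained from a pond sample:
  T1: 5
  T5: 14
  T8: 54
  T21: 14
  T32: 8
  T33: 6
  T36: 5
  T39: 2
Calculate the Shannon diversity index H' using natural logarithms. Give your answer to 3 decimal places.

Total N = 5+14+54+14+8+6+5+2 = 108, so the proportions are 0.0463, 0.12963, 0.5, 0.12963, 0.07407, 0.05556, 0.0463, 0.01852 (working shown to 5 dp, full precision carried).
Each pᵢ ln pᵢ term: 0.0463×(-3.07269)=-0.14225, 0.12963×(-2.04307)=-0.26484, 0.5×(-0.69315)=-0.34657, 0.12963×(-2.04307)=-0.26484, 0.07407×(-2.60269)=-0.19279, 0.05556×(-2.89037)=-0.16058, 0.0463×(-3.07269)=-0.14225, 0.01852×(-3.98898)=-0.07387.
Sum = -1.58801, so H' = 1.588.

1.588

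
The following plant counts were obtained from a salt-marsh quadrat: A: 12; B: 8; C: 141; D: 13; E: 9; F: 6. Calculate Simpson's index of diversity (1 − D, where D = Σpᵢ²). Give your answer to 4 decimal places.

Total N = 12+8+141+13+9+6 = 189, so the proportions are 0.063492, 0.042328, 0.746032, 0.068783, 0.047619, 0.031746 (working shown to 6 dp, full precision carried).
D = 0.063492² + 0.042328² + 0.746032² + 0.068783² + 0.047619² + 0.031746² = 0.004031 + 0.001792 + 0.556563 + 0.004731 + 0.002268 + 0.001008 = 0.570393.
So 1 − D = 0.429607, i.e. 0.4296 to 4 decimal places.

0.4296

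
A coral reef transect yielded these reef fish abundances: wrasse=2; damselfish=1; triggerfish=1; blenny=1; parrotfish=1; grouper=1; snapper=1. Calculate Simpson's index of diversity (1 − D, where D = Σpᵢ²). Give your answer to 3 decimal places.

Total N = 2+1+1+1+1+1+1 = 8, so the proportions are 0.25, 0.125, 0.125, 0.125, 0.125, 0.125, 0.125 (working shown to 5 dp, full precision carried).
D = 0.25² + 0.125² + 0.125² + 0.125² + 0.125² + 0.125² + 0.125² = 0.06250 + 0.01562 + 0.01562 + 0.01562 + 0.01562 + 0.01562 + 0.01562 = 0.15625.
So 1 − D = 0.84375, i.e. 0.844 to 3 decimal places.

0.844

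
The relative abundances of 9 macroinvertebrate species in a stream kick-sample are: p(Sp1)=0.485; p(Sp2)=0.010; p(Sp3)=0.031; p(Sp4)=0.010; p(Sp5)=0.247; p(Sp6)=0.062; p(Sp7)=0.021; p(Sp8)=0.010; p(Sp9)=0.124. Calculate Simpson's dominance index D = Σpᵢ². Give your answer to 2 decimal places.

D = 0.485² + 0.01² + 0.031² + 0.01² + 0.247² + 0.062² + 0.021² + 0.01² + 0.124² = 0.2352 + 0.0001 + 0.0010 + 0.0001 + 0.0610 + 0.0038 + 0.0004 + 0.0001 + 0.0154 = 0.3172 (working shown to 4 dp, full precision carried).
To 2 decimal places, D = 0.32.

0.32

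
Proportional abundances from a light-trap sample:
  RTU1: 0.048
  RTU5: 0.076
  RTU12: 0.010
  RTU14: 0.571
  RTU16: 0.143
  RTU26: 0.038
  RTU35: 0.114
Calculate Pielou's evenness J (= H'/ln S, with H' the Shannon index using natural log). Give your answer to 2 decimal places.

0.70

H' = −Σ pᵢ ln pᵢ = −((-0.1458) + (-0.1959) + (-0.0461) + (-0.3200) + (-0.2781) + (-0.1243) + (-0.2476)) = 1.3576 (working shown to 4 dp, full precision carried).
With S = 7 species, ln S = 1.9459, so J = 1.3576/1.9459 = 0.6977, i.e. 0.70 to 2 decimal places.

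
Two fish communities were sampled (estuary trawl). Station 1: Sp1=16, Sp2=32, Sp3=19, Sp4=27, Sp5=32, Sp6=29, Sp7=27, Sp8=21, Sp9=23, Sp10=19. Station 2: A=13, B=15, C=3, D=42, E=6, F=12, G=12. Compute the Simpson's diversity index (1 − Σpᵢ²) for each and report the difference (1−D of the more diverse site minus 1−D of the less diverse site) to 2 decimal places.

0.13

Station 1: N=245, proportions 0.0653, 0.1306, 0.0776, 0.1102, 0.1306, 0.1184, 0.1102, 0.0857, 0.0939, 0.0776, giving 1−D = 0.8951 (working shown to 4 dp, full precision carried).
Station 2: N=103, proportions 0.1262, 0.1456, 0.0291, 0.4078, 0.0583, 0.1165, 0.1165, giving 1−D = 0.7652.
Difference = |0.8951 − 0.7652| = 0.1299, i.e. 0.13 to 2 decimal places.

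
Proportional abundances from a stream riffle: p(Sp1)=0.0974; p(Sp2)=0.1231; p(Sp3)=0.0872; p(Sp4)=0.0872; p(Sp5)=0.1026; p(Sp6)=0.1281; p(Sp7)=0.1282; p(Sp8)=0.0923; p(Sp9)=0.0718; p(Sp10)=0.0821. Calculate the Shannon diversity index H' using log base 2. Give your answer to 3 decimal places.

3.296

Each pᵢ log₂ pᵢ term (working shown to 5 dp, full precision carried): 0.0974×(-3.35993)=-0.32726, 0.1231×(-3.02210)=-0.37202, 0.0872×(-3.51953)=-0.30690, 0.0872×(-3.51953)=-0.30690, 0.1026×(-3.28490)=-0.33703, 0.1281×(-2.96466)=-0.37977, 0.1282×(-2.96353)=-0.37992, 0.0923×(-3.43753)=-0.31728, 0.0718×(-3.79987)=-0.27283, 0.0821×(-3.60647)=-0.29609.
Sum = -3.29602, so H' = 3.296.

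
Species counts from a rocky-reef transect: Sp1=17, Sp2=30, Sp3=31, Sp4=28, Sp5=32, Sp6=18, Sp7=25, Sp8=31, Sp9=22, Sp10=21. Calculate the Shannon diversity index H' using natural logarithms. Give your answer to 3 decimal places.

2.280

Total N = 17+30+31+28+32+18+25+31+22+21 = 255, so the proportions are 0.06667, 0.11765, 0.12157, 0.1098, 0.12549, 0.07059, 0.09804, 0.12157, 0.08627, 0.08235 (working shown to 5 dp, full precision carried).
Each pᵢ ln pᵢ term: 0.06667×(-2.70805)=-0.18054, 0.11765×(-2.14007)=-0.25177, 0.12157×(-2.10728)=-0.25618, 0.1098×(-2.20906)=-0.24256, 0.12549×(-2.07553)=-0.26046, 0.07059×(-2.65089)=-0.18712, 0.09804×(-2.32239)=-0.22769, 0.12157×(-2.10728)=-0.25618, 0.08627×(-2.45022)=-0.21139, 0.08235×(-2.49674)=-0.20561.
Sum = -2.27950, so H' = 2.280.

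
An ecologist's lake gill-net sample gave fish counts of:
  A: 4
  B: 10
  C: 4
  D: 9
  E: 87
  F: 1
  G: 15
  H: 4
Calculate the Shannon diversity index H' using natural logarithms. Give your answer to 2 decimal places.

1.25

Total N = 4+10+4+9+87+1+15+4 = 134, so the proportions are 0.0299, 0.0746, 0.0299, 0.0672, 0.6493, 0.0075, 0.1119, 0.0299 (working shown to 4 dp, full precision carried).
Each pᵢ ln pᵢ term: 0.0299×(-3.5115)=-0.1048, 0.0746×(-2.5953)=-0.1937, 0.0299×(-3.5115)=-0.1048, 0.0672×(-2.7006)=-0.1814, 0.6493×(-0.4319)=-0.2804, 0.0075×(-4.8978)=-0.0366, 0.1119×(-2.1898)=-0.2451, 0.0299×(-3.5115)=-0.1048.
Sum = -1.2516, so H' = 1.25.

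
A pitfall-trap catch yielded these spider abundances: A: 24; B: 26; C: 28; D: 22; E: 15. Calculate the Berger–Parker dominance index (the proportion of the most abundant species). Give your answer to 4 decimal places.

Total N = 24+26+28+22+15 = 115, so the proportions are 0.208696, 0.226087, 0.243478, 0.191304, 0.130435 (working shown to 6 dp, full precision carried).
The largest proportion is 0.243478, i.e. d = 0.2435 to 4 decimal places.

0.2435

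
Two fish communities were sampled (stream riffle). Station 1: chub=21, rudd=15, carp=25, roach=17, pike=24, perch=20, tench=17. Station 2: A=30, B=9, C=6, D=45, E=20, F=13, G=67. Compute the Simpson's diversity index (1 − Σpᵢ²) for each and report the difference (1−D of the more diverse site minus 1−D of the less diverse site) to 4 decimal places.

Station 1: N=139, proportions 0.151079, 0.107914, 0.179856, 0.122302, 0.172662, 0.143885, 0.122302, giving 1−D = 0.852751 (working shown to 6 dp, full precision carried).
Station 2: N=190, proportions 0.157895, 0.047368, 0.031579, 0.236842, 0.105263, 0.068421, 0.352632, giving 1−D = 0.775623.
Difference = |0.852751 − 0.775623| = 0.077128, i.e. 0.0771 to 4 decimal places.

0.0771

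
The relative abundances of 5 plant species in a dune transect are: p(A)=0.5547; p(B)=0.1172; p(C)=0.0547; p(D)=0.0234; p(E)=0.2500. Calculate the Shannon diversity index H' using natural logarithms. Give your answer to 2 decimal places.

1.17

Each pᵢ ln pᵢ term (working shown to 4 dp, full precision carried): 0.5547×(-0.5893)=-0.3269, 0.1172×(-2.1439)=-0.2513, 0.0547×(-2.9059)=-0.1590, 0.0234×(-3.7550)=-0.0879, 0.25×(-1.3863)=-0.3466.
Sum = -1.1716, so H' = 1.17.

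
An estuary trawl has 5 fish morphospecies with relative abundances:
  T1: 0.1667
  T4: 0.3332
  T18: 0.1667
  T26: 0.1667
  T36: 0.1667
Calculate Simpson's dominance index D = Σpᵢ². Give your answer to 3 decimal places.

D = 0.1667² + 0.3332² + 0.1667² + 0.1667² + 0.1667² = 0.02779 + 0.11102 + 0.02779 + 0.02779 + 0.02779 = 0.22218 (working shown to 5 dp, full precision carried).
To 3 decimal places, D = 0.222.

0.222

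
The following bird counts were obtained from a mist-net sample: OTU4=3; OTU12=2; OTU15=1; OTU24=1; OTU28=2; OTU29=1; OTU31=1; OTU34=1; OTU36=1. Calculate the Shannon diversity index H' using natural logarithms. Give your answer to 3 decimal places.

2.098

Total N = 3+2+1+1+2+1+1+1+1 = 13, so the proportions are 0.23077, 0.15385, 0.07692, 0.07692, 0.15385, 0.07692, 0.07692, 0.07692, 0.07692 (working shown to 5 dp, full precision carried).
Each pᵢ ln pᵢ term: 0.23077×(-1.46634)=-0.33839, 0.15385×(-1.87180)=-0.28797, 0.07692×(-2.56495)=-0.19730, 0.07692×(-2.56495)=-0.19730, 0.15385×(-1.87180)=-0.28797, 0.07692×(-2.56495)=-0.19730, 0.07692×(-2.56495)=-0.19730, 0.07692×(-2.56495)=-0.19730, 0.07692×(-2.56495)=-0.19730.
Sum = -2.09815, so H' = 2.098.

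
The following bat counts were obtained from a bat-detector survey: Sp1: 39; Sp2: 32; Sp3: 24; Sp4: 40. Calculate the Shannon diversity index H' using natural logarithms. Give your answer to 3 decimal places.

Total N = 39+32+24+40 = 135, so the proportions are 0.28889, 0.23704, 0.17778, 0.2963 (working shown to 5 dp, full precision carried).
Each pᵢ ln pᵢ term: 0.28889×(-1.24171)=-0.35872, 0.23704×(-1.43954)=-0.34122, 0.17778×(-1.72722)=-0.30706, 0.2963×(-1.21640)=-0.36041.
Sum = -1.36742, so H' = 1.367.

1.367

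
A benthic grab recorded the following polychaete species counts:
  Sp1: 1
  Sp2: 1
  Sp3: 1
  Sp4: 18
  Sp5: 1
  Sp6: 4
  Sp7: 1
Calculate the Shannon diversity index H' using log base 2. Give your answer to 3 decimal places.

1.679

Total N = 1+1+1+18+1+4+1 = 27, so the proportions are 0.03704, 0.03704, 0.03704, 0.66667, 0.03704, 0.14815, 0.03704 (working shown to 5 dp, full precision carried).
Each pᵢ log₂ pᵢ term: 0.03704×(-4.75489)=-0.17611, 0.03704×(-4.75489)=-0.17611, 0.03704×(-4.75489)=-0.17611, 0.66667×(-0.58496)=-0.38998, 0.03704×(-4.75489)=-0.17611, 0.14815×(-2.75489)=-0.40813, 0.03704×(-4.75489)=-0.17611.
Sum = -1.67864, so H' = 1.679.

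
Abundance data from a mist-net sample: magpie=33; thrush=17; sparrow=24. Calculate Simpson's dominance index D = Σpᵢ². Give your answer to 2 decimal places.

Total N = 33+17+24 = 74, so the proportions are 0.4459, 0.2297, 0.3243 (working shown to 4 dp, full precision carried).
D = 0.4459² + 0.2297² + 0.3243² = 0.1989 + 0.0528 + 0.1052 = 0.3568.
To 2 decimal places, D = 0.36.

0.36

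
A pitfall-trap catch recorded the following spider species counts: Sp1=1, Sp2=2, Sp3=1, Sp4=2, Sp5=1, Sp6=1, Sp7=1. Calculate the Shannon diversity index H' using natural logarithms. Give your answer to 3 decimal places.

1.889

Total N = 1+2+1+2+1+1+1 = 9, so the proportions are 0.11111, 0.22222, 0.11111, 0.22222, 0.11111, 0.11111, 0.11111 (working shown to 5 dp, full precision carried).
Each pᵢ ln pᵢ term: 0.11111×(-2.19722)=-0.24414, 0.22222×(-1.50408)=-0.33424, 0.11111×(-2.19722)=-0.24414, 0.22222×(-1.50408)=-0.33424, 0.11111×(-2.19722)=-0.24414, 0.11111×(-2.19722)=-0.24414, 0.11111×(-2.19722)=-0.24414.
Sum = -1.88916, so H' = 1.889.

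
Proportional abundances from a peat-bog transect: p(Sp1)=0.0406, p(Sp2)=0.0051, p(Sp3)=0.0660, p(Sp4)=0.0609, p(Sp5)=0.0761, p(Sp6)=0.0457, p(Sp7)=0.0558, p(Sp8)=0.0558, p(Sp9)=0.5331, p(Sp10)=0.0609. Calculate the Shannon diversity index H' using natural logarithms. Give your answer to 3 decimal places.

Each pᵢ ln pᵢ term (working shown to 5 dp, full precision carried): 0.0406×(-3.20399)=-0.13008, 0.0051×(-5.27851)=-0.02692, 0.066×(-2.71810)=-0.17939, 0.0609×(-2.79852)=-0.17043, 0.0761×(-2.57571)=-0.19601, 0.0457×(-3.08566)=-0.14101, 0.0558×(-2.88598)=-0.16104, 0.0558×(-2.88598)=-0.16104, 0.5331×(-0.62905)=-0.33534, 0.0609×(-2.79852)=-0.17043.
Sum = -1.67170, so H' = 1.672.

1.672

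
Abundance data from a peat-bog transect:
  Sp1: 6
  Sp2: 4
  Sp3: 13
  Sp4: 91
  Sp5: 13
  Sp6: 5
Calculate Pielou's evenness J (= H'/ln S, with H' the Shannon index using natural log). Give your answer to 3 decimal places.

Total N = 6+4+13+91+13+5 = 132, so the proportions are 0.04545, 0.0303, 0.09848, 0.68939, 0.09848, 0.03788 (working shown to 5 dp, full precision carried).
H' = −Σ pᵢ ln pᵢ = −((-0.14050) + (-0.10595) + (-0.22827) + (-0.25641) + (-0.22827) + (-0.12399)) = 1.08341.
With S = 6 species, ln S = 1.79176, so J = 1.08341/1.79176 = 0.60466, i.e. 0.605 to 3 decimal places.

0.605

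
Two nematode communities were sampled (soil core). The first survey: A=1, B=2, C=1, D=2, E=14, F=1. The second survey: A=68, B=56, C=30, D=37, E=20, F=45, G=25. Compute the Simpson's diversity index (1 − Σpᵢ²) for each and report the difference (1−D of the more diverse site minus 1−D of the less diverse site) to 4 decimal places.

0.3037

The first survey: N=21, proportions 0.047619, 0.095238, 0.047619, 0.095238, 0.666667, 0.047619, giving 1−D = 0.530612 (working shown to 6 dp, full precision carried).
The second survey: N=281, proportions 0.241993, 0.199288, 0.106762, 0.131673, 0.071174, 0.160142, 0.088968, giving 1−D = 0.834361.
Difference = |0.530612 − 0.834361| = 0.303749, i.e. 0.3037 to 4 decimal places.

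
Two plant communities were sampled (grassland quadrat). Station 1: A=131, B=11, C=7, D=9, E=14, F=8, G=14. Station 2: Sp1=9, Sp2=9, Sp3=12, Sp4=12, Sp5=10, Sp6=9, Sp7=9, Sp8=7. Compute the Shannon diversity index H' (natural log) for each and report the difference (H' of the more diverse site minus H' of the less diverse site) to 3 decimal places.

Station 1: N=194, proportions 0.67526, 0.0567, 0.03608, 0.04639, 0.07216, 0.04124, 0.07216, giving H' = 1.20109 (working shown to 5 dp, full precision carried).
Station 2: N=77, proportions 0.11688, 0.11688, 0.15584, 0.15584, 0.12987, 0.11688, 0.11688, 0.09091, giving H' = 2.06608.
Difference = |1.20109 − 2.06608| = 0.86499, i.e. 0.865 to 3 decimal places.

0.865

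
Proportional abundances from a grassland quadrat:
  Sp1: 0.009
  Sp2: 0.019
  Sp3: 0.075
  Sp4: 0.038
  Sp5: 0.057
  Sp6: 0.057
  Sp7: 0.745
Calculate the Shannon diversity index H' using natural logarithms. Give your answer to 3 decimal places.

0.982

Each pᵢ ln pᵢ term (working shown to 5 dp, full precision carried): 0.009×(-4.71053)=-0.04239, 0.019×(-3.96332)=-0.07530, 0.075×(-2.59027)=-0.19427, 0.038×(-3.27017)=-0.12427, 0.057×(-2.86470)=-0.16329, 0.057×(-2.86470)=-0.16329, 0.745×(-0.29437)=-0.21931.
Sum = -0.98212, so H' = 0.982.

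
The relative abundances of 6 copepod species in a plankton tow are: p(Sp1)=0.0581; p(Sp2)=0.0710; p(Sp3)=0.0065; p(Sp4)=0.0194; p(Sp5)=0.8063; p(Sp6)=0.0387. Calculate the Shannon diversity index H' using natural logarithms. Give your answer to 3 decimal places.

Each pᵢ ln pᵢ term (working shown to 5 dp, full precision carried): 0.0581×(-2.84559)=-0.16533, 0.071×(-2.64508)=-0.18780, 0.0065×(-5.03595)=-0.03273, 0.0194×(-3.94248)=-0.07648, 0.8063×(-0.21530)=-0.17360, 0.0387×(-3.25192)=-0.12585.
Sum = -0.76179, so H' = 0.762.

0.762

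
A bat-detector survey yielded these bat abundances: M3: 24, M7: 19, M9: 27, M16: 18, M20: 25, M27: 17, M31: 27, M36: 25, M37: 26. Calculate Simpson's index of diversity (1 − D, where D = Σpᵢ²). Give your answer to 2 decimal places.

0.89

Total N = 24+19+27+18+25+17+27+25+26 = 208, so the proportions are 0.1154, 0.0913, 0.1298, 0.0865, 0.1202, 0.0817, 0.1298, 0.1202, 0.125 (working shown to 4 dp, full precision carried).
D = 0.1154² + 0.0913² + 0.1298² + 0.0865² + 0.1202² + 0.0817² + 0.1298² + 0.1202² + 0.125² = 0.0133 + 0.0083 + 0.0169 + 0.0075 + 0.0144 + 0.0067 + 0.0169 + 0.0144 + 0.0156 = 0.1140.
So 1 − D = 0.8860, i.e. 0.89 to 2 decimal places.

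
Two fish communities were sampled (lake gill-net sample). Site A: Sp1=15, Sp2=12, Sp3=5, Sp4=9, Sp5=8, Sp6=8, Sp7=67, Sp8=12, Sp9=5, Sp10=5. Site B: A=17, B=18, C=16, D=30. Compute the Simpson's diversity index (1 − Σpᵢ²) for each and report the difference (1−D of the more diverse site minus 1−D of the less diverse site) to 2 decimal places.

0.02

Site A: N=146, proportions 0.1027, 0.0822, 0.0342, 0.0616, 0.0548, 0.0548, 0.4589, 0.0822, 0.0342, 0.0342, giving 1−D = 0.7520 (working shown to 4 dp, full precision carried).
Site B: N=81, proportions 0.2099, 0.2222, 0.1975, 0.3704, giving 1−D = 0.7304.
Difference = |0.7520 − 0.7304| = 0.0216, i.e. 0.02 to 2 decimal places.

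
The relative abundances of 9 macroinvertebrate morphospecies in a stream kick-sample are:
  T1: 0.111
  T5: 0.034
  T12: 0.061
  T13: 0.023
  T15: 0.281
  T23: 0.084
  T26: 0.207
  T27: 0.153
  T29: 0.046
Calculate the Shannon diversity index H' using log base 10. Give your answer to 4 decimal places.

0.8408

Each pᵢ log₁₀ pᵢ term (working shown to 6 dp, full precision carried): 0.111×(-0.954677)=-0.105969, 0.034×(-1.468521)=-0.049930, 0.061×(-1.214670)=-0.074095, 0.023×(-1.638272)=-0.037680, 0.281×(-0.551294)=-0.154914, 0.084×(-1.075721)=-0.090361, 0.207×(-0.684030)=-0.141594, 0.153×(-0.815309)=-0.124742, 0.046×(-1.337242)=-0.061513.
Sum = -0.840798, so H' = 0.8408.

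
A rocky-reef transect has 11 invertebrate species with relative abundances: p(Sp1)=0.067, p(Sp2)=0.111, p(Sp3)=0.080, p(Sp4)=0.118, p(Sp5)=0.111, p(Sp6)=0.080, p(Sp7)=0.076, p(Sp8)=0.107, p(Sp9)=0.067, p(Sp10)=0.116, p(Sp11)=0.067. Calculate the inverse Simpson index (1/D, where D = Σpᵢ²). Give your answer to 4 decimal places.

10.4697

D = 0.067² + 0.111² + 0.08² + 0.118² + 0.111² + 0.08² + 0.076² + 0.107² + 0.067² + 0.116² + 0.067² = 0.004489000 + 0.012321000 + 0.006400000 + 0.013924000 + 0.012321000 + 0.006400000 + 0.005776000 + 0.011449000 + 0.004489000 + 0.013456000 + 0.004489000 = 0.095514000 (working shown to 9 dp, full precision carried).
So 1/D = 10.469669, i.e. 10.4697 to 4 decimal places.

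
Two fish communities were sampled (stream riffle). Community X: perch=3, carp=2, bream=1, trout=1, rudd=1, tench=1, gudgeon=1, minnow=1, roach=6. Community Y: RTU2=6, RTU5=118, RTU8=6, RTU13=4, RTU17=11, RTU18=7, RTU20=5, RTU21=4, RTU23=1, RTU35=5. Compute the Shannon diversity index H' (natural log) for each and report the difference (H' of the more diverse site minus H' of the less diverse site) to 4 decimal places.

0.7094

Community X: N=17, proportions 0.1764706, 0.1176471, 0.0588235, 0.0588235, 0.0588235, 0.0588235, 0.0588235, 0.0588235, 0.3529412, giving H' = 1.9254082 (working shown to 7 dp, full precision carried).
Community Y: N=167, proportions 0.0359281, 0.7065868, 0.0359281, 0.0239521, 0.0658683, 0.0419162, 0.0299401, 0.0239521, 0.005988, 0.0299401, giving H' = 1.2160486.
Difference = |1.9254082 − 1.2160486| = 0.7093596, i.e. 0.7094 to 4 decimal places.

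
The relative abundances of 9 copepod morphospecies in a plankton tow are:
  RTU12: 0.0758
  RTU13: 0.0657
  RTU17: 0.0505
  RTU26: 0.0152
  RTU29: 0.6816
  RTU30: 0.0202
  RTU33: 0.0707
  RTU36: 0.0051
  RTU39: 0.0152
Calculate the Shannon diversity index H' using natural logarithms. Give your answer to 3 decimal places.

1.207

Each pᵢ ln pᵢ term (working shown to 5 dp, full precision carried): 0.0758×(-2.57966)=-0.19554, 0.0657×(-2.72266)=-0.17888, 0.0505×(-2.98578)=-0.15078, 0.0152×(-4.18646)=-0.06363, 0.6816×(-0.38331)=-0.26127, 0.0202×(-3.90207)=-0.07882, 0.0707×(-2.64931)=-0.18731, 0.0051×(-5.27851)=-0.02692, 0.0152×(-4.18646)=-0.06363.
Sum = -1.20678, so H' = 1.207.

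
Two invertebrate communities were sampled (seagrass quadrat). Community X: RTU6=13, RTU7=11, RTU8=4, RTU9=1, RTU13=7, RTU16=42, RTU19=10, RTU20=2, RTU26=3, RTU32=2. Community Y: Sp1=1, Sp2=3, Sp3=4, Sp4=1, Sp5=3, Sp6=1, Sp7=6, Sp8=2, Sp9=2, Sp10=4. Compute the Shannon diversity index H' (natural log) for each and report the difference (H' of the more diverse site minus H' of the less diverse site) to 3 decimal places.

0.375

Community X: N=95, proportions 0.13684, 0.11579, 0.04211, 0.01053, 0.07368, 0.44211, 0.10526, 0.02105, 0.03158, 0.02105, giving H' = 1.76478 (working shown to 5 dp, full precision carried).
Community Y: N=27, proportions 0.03704, 0.11111, 0.14815, 0.03704, 0.11111, 0.03704, 0.22222, 0.07407, 0.07407, 0.14815, giving H' = 2.14009.
Difference = |1.76478 − 2.14009| = 0.37531, i.e. 0.375 to 3 decimal places.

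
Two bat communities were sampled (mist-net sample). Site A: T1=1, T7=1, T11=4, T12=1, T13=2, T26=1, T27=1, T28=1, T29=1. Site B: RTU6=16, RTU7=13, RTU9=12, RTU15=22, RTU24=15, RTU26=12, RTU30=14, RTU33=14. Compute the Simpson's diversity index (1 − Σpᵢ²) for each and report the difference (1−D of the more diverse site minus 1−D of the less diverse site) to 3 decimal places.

0.029

Site A: N=13, proportions 0.07692, 0.07692, 0.30769, 0.07692, 0.15385, 0.07692, 0.07692, 0.07692, 0.07692, giving 1−D = 0.84024 (working shown to 5 dp, full precision carried).
Site B: N=118, proportions 0.13559, 0.11017, 0.10169, 0.18644, 0.12712, 0.10169, 0.11864, 0.11864, giving 1−D = 0.86972.
Difference = |0.84024 − 0.86972| = 0.02948, i.e. 0.029 to 3 decimal places.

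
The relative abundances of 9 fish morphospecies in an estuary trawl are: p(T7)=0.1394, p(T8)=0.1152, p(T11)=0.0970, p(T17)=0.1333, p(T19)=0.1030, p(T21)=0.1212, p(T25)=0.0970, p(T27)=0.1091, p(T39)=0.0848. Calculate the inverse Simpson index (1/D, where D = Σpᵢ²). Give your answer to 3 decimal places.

8.796

D = 0.1394² + 0.1152² + 0.097² + 0.1333² + 0.103² + 0.1212² + 0.097² + 0.1091² + 0.0848² = 0.0194324 + 0.0132710 + 0.0094090 + 0.0177689 + 0.0106090 + 0.0146894 + 0.0094090 + 0.0119028 + 0.0071910 = 0.1136826 (working shown to 7 dp, full precision carried).
So 1/D = 8.79642, i.e. 8.796 to 3 decimal places.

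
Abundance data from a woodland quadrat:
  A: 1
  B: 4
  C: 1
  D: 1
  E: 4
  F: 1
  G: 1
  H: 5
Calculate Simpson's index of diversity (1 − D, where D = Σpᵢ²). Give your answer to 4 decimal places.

0.8086

Total N = 1+4+1+1+4+1+1+5 = 18, so the proportions are 0.055556, 0.222222, 0.055556, 0.055556, 0.222222, 0.055556, 0.055556, 0.277778 (working shown to 6 dp, full precision carried).
D = 0.055556² + 0.222222² + 0.055556² + 0.055556² + 0.222222² + 0.055556² + 0.055556² + 0.277778² = 0.003086 + 0.049383 + 0.003086 + 0.003086 + 0.049383 + 0.003086 + 0.003086 + 0.077160 = 0.191358.
So 1 − D = 0.808642, i.e. 0.8086 to 4 decimal places.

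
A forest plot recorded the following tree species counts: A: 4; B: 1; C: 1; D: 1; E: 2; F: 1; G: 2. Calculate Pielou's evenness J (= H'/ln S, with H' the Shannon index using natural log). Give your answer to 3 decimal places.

0.921

Total N = 4+1+1+1+2+1+2 = 12, so the proportions are 0.33333, 0.08333, 0.08333, 0.08333, 0.16667, 0.08333, 0.16667 (working shown to 5 dp, full precision carried).
H' = −Σ pᵢ ln pᵢ = −((-0.36620) + (-0.20708) + (-0.20708) + (-0.20708) + (-0.29863) + (-0.20708) + (-0.29863)) = 1.79176.
With S = 7 species, ln S = 1.94591, so J = 1.79176/1.94591 = 0.92078, i.e. 0.921 to 3 decimal places.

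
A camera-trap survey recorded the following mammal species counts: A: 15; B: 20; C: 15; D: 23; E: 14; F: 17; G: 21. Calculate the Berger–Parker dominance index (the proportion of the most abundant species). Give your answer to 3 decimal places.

Total N = 15+20+15+23+14+17+21 = 125, so the proportions are 0.12, 0.16, 0.12, 0.184, 0.112, 0.136, 0.168 (working shown to 5 dp, full precision carried).
The largest proportion is 0.184, i.e. d = 0.184 to 3 decimal places.

0.184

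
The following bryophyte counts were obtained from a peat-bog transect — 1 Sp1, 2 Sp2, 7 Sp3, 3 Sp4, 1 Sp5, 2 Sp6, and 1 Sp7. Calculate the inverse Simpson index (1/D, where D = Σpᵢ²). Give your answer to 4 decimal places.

4.1884

Total N = 1+2+7+3+1+2+1 = 17, so the proportions are 0.05882353, 0.11764706, 0.41176471, 0.17647059, 0.05882353, 0.11764706, 0.05882353 (working shown to 8 dp, full precision carried).
D = 0.05882353² + 0.11764706² + 0.41176471² + 0.17647059² + 0.05882353² + 0.11764706² + 0.05882353² = 0.00346021 + 0.01384083 + 0.16955017 + 0.03114187 + 0.00346021 + 0.01384083 + 0.00346021 = 0.23875433.
So 1/D = 4.188406, i.e. 4.1884 to 4 decimal places.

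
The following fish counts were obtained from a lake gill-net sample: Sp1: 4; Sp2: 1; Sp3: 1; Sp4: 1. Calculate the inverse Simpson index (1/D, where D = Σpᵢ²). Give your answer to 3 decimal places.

Total N = 4+1+1+1 = 7, so the proportions are 0.571429, 0.142857, 0.142857, 0.142857 (working shown to 6 dp, full precision carried).
D = 0.571429² + 0.142857² + 0.142857² + 0.142857² = 0.326531 + 0.020408 + 0.020408 + 0.020408 = 0.387755.
So 1/D = 2.57895, i.e. 2.579 to 3 decimal places.

2.579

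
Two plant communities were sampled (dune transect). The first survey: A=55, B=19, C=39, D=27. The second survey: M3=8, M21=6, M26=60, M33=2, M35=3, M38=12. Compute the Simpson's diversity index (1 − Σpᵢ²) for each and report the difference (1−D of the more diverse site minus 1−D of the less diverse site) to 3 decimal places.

0.178

The first survey: N=140, proportions 0.392857, 0.135714, 0.278571, 0.192857, giving 1−D = 0.712449 (working shown to 6 dp, full precision carried).
The second survey: N=91, proportions 0.087912, 0.065934, 0.659341, 0.021978, 0.032967, 0.131868, giving 1−D = 0.534235.
Difference = |0.712449 − 0.534235| = 0.178214, i.e. 0.178 to 3 decimal places.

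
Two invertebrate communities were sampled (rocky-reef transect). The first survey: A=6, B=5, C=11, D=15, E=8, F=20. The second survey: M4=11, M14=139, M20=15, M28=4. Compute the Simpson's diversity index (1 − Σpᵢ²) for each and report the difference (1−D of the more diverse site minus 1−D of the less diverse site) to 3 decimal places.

The first survey: N=65, proportions 0.092308, 0.076923, 0.169231, 0.230769, 0.123077, 0.307692, giving 1−D = 0.793846 (working shown to 6 dp, full precision carried).
The second survey: N=169, proportions 0.065089, 0.822485, 0.088757, 0.023669, giving 1−D = 0.310843.
Difference = |0.793846 − 0.310843| = 0.483003, i.e. 0.483 to 3 decimal places.

0.483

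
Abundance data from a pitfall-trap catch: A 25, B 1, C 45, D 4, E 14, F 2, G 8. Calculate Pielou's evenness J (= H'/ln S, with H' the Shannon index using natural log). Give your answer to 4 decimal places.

Total N = 25+1+45+4+14+2+8 = 99, so the proportions are 0.252525, 0.010101, 0.454545, 0.040404, 0.141414, 0.020202, 0.080808 (working shown to 6 dp, full precision carried).
H' = −Σ pᵢ ln pᵢ = −((-0.347536) + (-0.046415) + (-0.358390) + (-0.129650) + (-0.276615) + (-0.078828) + (-0.203287)) = 1.440721.
With S = 7 species, ln S = 1.945910, so J = 1.440721/1.945910 = 0.740384, i.e. 0.7404 to 4 decimal places.

0.7404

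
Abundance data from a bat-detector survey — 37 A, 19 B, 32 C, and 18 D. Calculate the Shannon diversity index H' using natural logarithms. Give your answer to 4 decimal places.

1.3382

Total N = 37+19+32+18 = 106, so the proportions are 0.349057, 0.179245, 0.301887, 0.169811 (working shown to 6 dp, full precision carried).
Each pᵢ ln pᵢ term: 0.349057×(-1.052521)=-0.367389, 0.179245×(-1.719000)=-0.308123, 0.301887×(-1.197703)=-0.361571, 0.169811×(-1.773067)=-0.301087.
Sum = -1.338170, so H' = 1.3382.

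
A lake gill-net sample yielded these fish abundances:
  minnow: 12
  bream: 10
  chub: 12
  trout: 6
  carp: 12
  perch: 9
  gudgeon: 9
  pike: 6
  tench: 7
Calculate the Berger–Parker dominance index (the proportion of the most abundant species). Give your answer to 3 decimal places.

0.145

Total N = 12+10+12+6+12+9+9+6+7 = 83, so the proportions are 0.14458, 0.12048, 0.14458, 0.07229, 0.14458, 0.10843, 0.10843, 0.07229, 0.08434 (working shown to 5 dp, full precision carried).
The largest proportion is 0.14458, i.e. d = 0.145 to 3 decimal places.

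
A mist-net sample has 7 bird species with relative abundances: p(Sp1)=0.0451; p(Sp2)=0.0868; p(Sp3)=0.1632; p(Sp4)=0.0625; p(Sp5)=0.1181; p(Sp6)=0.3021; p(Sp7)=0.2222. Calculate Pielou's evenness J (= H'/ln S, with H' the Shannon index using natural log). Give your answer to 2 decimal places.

0.91

H' = −Σ pᵢ ln pᵢ = −((-0.1398) + (-0.2122) + (-0.2958) + (-0.1733) + (-0.2523) + (-0.3616) + (-0.3342)) = 1.7692 (working shown to 4 dp, full precision carried).
With S = 7 species, ln S = 1.9459, so J = 1.7692/1.9459 = 0.9092, i.e. 0.91 to 2 decimal places.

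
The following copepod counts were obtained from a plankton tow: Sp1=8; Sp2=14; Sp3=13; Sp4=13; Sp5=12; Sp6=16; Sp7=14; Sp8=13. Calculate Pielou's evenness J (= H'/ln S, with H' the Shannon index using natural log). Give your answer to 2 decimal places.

Total N = 8+14+13+13+12+16+14+13 = 103, so the proportions are 0.0777, 0.1359, 0.1262, 0.1262, 0.1165, 0.1553, 0.1359, 0.1262 (working shown to 4 dp, full precision carried).
H' = −Σ pᵢ ln pᵢ = −((-0.1985) + (-0.2713) + (-0.2612) + (-0.2612) + (-0.2505) + (-0.2893) + (-0.2713) + (-0.2612)) = 2.0644.
With S = 8 species, ln S = 2.0794, so J = 2.0644/2.0794 = 0.9928, i.e. 0.99 to 2 decimal places.

0.99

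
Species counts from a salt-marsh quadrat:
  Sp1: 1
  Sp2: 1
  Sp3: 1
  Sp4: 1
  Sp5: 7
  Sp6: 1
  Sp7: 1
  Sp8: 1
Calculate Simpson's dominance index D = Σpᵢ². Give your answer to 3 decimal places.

0.286

Total N = 1+1+1+1+7+1+1+1 = 14, so the proportions are 0.07143, 0.07143, 0.07143, 0.07143, 0.5, 0.07143, 0.07143, 0.07143 (working shown to 5 dp, full precision carried).
D = 0.07143² + 0.07143² + 0.07143² + 0.07143² + 0.5² + 0.07143² + 0.07143² + 0.07143² = 0.00510 + 0.00510 + 0.00510 + 0.00510 + 0.25000 + 0.00510 + 0.00510 + 0.00510 = 0.28571.
To 3 decimal places, D = 0.286.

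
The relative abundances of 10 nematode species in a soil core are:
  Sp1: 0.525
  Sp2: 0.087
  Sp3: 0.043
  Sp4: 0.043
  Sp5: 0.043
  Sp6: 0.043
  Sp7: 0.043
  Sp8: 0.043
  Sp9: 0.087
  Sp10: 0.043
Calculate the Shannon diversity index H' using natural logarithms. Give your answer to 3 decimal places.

Each pᵢ ln pᵢ term (working shown to 5 dp, full precision carried): 0.525×(-0.64436)=-0.33829, 0.087×(-2.44185)=-0.21244, 0.043×(-3.14656)=-0.13530, 0.043×(-3.14656)=-0.13530, 0.043×(-3.14656)=-0.13530, 0.043×(-3.14656)=-0.13530, 0.043×(-3.14656)=-0.13530, 0.043×(-3.14656)=-0.13530, 0.087×(-2.44185)=-0.21244, 0.043×(-3.14656)=-0.13530.
Sum = -1.71028, so H' = 1.710.

1.710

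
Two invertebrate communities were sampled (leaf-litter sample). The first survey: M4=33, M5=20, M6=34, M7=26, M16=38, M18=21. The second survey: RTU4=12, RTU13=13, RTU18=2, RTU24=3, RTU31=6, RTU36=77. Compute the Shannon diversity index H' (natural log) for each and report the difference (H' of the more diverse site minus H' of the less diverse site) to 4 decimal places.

The first survey: N=172, proportions 0.19186, 0.116279, 0.197674, 0.151163, 0.22093, 0.122093, giving H' = 1.763370 (working shown to 6 dp, full precision carried).
The second survey: N=113, proportions 0.106195, 0.115044, 0.017699, 0.026549, 0.053097, 0.681416, giving H' = 1.071911.
Difference = |1.763370 − 1.071911| = 0.691459, i.e. 0.6915 to 4 decimal places.

0.6915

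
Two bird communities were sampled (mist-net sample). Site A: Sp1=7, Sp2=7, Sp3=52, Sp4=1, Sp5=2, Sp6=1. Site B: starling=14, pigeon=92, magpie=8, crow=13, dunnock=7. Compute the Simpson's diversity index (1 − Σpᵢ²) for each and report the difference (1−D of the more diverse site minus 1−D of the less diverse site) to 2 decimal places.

Site A: N=70, proportions 0.1, 0.1, 0.7429, 0.0143, 0.0286, 0.0143, giving 1−D = 0.4269 (working shown to 4 dp, full precision carried).
Site B: N=134, proportions 0.1045, 0.6866, 0.0597, 0.097, 0.0522, giving 1−D = 0.5020.
Difference = |0.4269 − 0.5020| = 0.0751, i.e. 0.08 to 2 decimal places.

0.08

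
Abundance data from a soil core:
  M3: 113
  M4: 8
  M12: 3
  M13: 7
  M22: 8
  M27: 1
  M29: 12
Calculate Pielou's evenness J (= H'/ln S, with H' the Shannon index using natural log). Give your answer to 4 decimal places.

Total N = 113+8+3+7+8+1+12 = 152, so the proportions are 0.743421, 0.052632, 0.019737, 0.046053, 0.052632, 0.006579, 0.078947 (working shown to 6 dp, full precision carried).
H' = −Σ pᵢ ln pᵢ = −((-0.220419) + (-0.154970) + (-0.077472) + (-0.141749) + (-0.154970) + (-0.033052) + (-0.200445)) = 0.983078.
With S = 7 species, ln S = 1.945910, so J = 0.983078/1.945910 = 0.505202, i.e. 0.5052 to 4 decimal places.

0.5052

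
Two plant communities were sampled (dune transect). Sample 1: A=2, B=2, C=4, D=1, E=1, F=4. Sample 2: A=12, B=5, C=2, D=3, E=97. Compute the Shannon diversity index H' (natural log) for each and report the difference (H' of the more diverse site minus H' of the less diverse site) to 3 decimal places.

Sample 1: N=14, proportions 0.14286, 0.14286, 0.28571, 0.07143, 0.07143, 0.28571, giving H' = 1.64885 (working shown to 5 dp, full precision carried).
Sample 2: N=119, proportions 0.10084, 0.04202, 0.01681, 0.02521, 0.81513, giving H' = 0.69261.
Difference = |1.64885 − 0.69261| = 0.95624, i.e. 0.956 to 3 decimal places.

0.956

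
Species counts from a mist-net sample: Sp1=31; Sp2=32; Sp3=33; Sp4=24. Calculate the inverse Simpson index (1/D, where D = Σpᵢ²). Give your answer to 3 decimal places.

3.945

Total N = 31+32+33+24 = 120, so the proportions are 0.2583333, 0.2666667, 0.275, 0.2 (working shown to 7 dp, full precision carried).
D = 0.2583333² + 0.2666667² + 0.275² + 0.2² = 0.0667361 + 0.0711111 + 0.0756250 + 0.0400000 = 0.2534722.
So 1/D = 3.94521, i.e. 3.945 to 3 decimal places.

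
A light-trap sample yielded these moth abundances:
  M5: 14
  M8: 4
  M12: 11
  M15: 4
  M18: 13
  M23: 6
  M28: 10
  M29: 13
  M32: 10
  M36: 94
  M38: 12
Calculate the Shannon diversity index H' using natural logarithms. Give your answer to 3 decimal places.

Total N = 14+4+11+4+13+6+10+13+10+94+12 = 191, so the proportions are 0.0733, 0.02094, 0.05759, 0.02094, 0.06806, 0.03141, 0.05236, 0.06806, 0.05236, 0.49215, 0.06283 (working shown to 5 dp, full precision carried).
Each pᵢ ln pᵢ term: 0.0733×(-2.61322)=-0.19154, 0.02094×(-3.86598)=-0.08096, 0.05759×(-2.85438)=-0.16439, 0.02094×(-3.86598)=-0.08096, 0.06806×(-2.68732)=-0.18291, 0.03141×(-3.46051)=-0.10871, 0.05236×(-2.94969)=-0.15443, 0.06806×(-2.68732)=-0.18291, 0.05236×(-2.94969)=-0.15443, 0.49215×(-0.70898)=-0.34892, 0.06283×(-2.76737)=-0.17387.
Sum = -1.82404, so H' = 1.824.

1.824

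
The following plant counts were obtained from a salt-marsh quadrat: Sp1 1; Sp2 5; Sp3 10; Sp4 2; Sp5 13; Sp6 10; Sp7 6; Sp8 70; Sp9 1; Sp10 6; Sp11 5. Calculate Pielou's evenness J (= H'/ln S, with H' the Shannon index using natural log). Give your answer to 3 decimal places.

Total N = 1+5+10+2+13+10+6+70+1+6+5 = 129, so the proportions are 0.00775, 0.03876, 0.07752, 0.0155, 0.10078, 0.07752, 0.04651, 0.54264, 0.00775, 0.04651, 0.03876 (working shown to 5 dp, full precision carried).
H' = −Σ pᵢ ln pᵢ = −((-0.03767) + (-0.12598) + (-0.19823) + (-0.06460) + (-0.23127) + (-0.19823) + (-0.14270) + (-0.33172) + (-0.03767) + (-0.14270) + (-0.12598)) = 1.63677.
With S = 11 species, ln S = 2.39790, so J = 1.63677/2.39790 = 0.68259, i.e. 0.683 to 3 decimal places.

0.683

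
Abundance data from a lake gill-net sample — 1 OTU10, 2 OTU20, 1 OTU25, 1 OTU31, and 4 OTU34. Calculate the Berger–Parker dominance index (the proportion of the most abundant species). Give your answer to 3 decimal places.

0.444

Total N = 1+2+1+1+4 = 9, so the proportions are 0.11111, 0.22222, 0.11111, 0.11111, 0.44444 (working shown to 5 dp, full precision carried).
The largest proportion is 0.44444, i.e. d = 0.444 to 3 decimal places.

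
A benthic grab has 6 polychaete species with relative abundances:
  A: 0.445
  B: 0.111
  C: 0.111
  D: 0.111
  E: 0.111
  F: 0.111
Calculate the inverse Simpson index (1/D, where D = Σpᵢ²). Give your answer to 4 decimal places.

3.8516

D = 0.445² + 0.111² + 0.111² + 0.111² + 0.111² + 0.111² = 0.19802500 + 0.01232100 + 0.01232100 + 0.01232100 + 0.01232100 + 0.01232100 = 0.25963000 (working shown to 8 dp, full precision carried).
So 1/D = 3.851635, i.e. 3.8516 to 4 decimal places.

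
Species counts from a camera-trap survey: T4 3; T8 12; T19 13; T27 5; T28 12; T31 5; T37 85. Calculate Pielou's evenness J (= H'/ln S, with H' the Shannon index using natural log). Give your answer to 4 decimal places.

0.6556

Total N = 3+12+13+5+12+5+85 = 135, so the proportions are 0.022222, 0.088889, 0.096296, 0.037037, 0.088889, 0.037037, 0.62963 (working shown to 6 dp, full precision carried).
H' = −Σ pᵢ ln pᵢ = −((-0.084592) + (-0.215144) + (-0.225365) + (-0.122068) + (-0.215144) + (-0.122068) + (-0.291281)) = 1.275662.
With S = 7 species, ln S = 1.945910, so J = 1.275662/1.945910 = 0.655561, i.e. 0.6556 to 4 decimal places.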